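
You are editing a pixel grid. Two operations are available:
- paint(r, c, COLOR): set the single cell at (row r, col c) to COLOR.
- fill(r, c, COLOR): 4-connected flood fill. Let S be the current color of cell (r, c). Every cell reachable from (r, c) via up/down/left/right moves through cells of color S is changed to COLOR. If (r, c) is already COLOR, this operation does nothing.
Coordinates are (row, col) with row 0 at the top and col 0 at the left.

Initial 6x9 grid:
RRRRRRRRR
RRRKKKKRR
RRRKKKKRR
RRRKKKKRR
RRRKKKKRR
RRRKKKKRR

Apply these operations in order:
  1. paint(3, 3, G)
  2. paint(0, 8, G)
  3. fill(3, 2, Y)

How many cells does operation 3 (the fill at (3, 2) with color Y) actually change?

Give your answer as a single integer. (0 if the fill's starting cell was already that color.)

After op 1 paint(3,3,G):
RRRRRRRRR
RRRKKKKRR
RRRKKKKRR
RRRGKKKRR
RRRKKKKRR
RRRKKKKRR
After op 2 paint(0,8,G):
RRRRRRRRG
RRRKKKKRR
RRRKKKKRR
RRRGKKKRR
RRRKKKKRR
RRRKKKKRR
After op 3 fill(3,2,Y) [33 cells changed]:
YYYYYYYYG
YYYKKKKYY
YYYKKKKYY
YYYGKKKYY
YYYKKKKYY
YYYKKKKYY

Answer: 33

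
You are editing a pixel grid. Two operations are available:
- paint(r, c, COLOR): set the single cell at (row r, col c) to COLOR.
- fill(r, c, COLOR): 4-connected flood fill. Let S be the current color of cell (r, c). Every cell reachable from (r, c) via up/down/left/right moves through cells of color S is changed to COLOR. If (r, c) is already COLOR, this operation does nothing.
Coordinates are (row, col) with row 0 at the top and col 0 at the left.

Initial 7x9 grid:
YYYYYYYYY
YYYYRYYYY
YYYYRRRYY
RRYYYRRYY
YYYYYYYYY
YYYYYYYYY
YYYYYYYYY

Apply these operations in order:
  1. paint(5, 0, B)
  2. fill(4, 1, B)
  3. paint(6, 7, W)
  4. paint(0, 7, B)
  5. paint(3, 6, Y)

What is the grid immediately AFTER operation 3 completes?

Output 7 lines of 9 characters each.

After op 1 paint(5,0,B):
YYYYYYYYY
YYYYRYYYY
YYYYRRRYY
RRYYYRRYY
YYYYYYYYY
BYYYYYYYY
YYYYYYYYY
After op 2 fill(4,1,B) [54 cells changed]:
BBBBBBBBB
BBBBRBBBB
BBBBRRRBB
RRBBBRRBB
BBBBBBBBB
BBBBBBBBB
BBBBBBBBB
After op 3 paint(6,7,W):
BBBBBBBBB
BBBBRBBBB
BBBBRRRBB
RRBBBRRBB
BBBBBBBBB
BBBBBBBBB
BBBBBBBWB

Answer: BBBBBBBBB
BBBBRBBBB
BBBBRRRBB
RRBBBRRBB
BBBBBBBBB
BBBBBBBBB
BBBBBBBWB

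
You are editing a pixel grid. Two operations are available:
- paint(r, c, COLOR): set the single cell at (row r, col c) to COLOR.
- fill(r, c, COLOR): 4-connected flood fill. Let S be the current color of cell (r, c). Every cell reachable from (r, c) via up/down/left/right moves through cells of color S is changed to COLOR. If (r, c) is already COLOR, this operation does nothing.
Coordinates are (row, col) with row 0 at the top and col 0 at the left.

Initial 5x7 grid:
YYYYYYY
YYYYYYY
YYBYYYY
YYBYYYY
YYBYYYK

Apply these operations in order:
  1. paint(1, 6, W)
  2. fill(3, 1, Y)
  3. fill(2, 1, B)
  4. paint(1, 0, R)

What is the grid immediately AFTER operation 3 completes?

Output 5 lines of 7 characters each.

After op 1 paint(1,6,W):
YYYYYYY
YYYYYYW
YYBYYYY
YYBYYYY
YYBYYYK
After op 2 fill(3,1,Y) [0 cells changed]:
YYYYYYY
YYYYYYW
YYBYYYY
YYBYYYY
YYBYYYK
After op 3 fill(2,1,B) [30 cells changed]:
BBBBBBB
BBBBBBW
BBBBBBB
BBBBBBB
BBBBBBK

Answer: BBBBBBB
BBBBBBW
BBBBBBB
BBBBBBB
BBBBBBK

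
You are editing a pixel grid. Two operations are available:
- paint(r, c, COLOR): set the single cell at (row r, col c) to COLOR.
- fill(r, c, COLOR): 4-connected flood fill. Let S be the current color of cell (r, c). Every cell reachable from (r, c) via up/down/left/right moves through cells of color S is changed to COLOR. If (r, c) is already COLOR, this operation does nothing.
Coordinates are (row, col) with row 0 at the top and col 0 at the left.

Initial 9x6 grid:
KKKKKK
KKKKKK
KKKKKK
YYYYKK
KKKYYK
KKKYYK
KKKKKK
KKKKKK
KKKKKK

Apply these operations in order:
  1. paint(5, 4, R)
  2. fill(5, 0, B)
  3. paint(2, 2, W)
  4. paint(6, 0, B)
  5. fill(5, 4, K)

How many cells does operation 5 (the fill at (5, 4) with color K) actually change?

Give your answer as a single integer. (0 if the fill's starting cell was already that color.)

After op 1 paint(5,4,R):
KKKKKK
KKKKKK
KKKKKK
YYYYKK
KKKYYK
KKKYRK
KKKKKK
KKKKKK
KKKKKK
After op 2 fill(5,0,B) [46 cells changed]:
BBBBBB
BBBBBB
BBBBBB
YYYYBB
BBBYYB
BBBYRB
BBBBBB
BBBBBB
BBBBBB
After op 3 paint(2,2,W):
BBBBBB
BBBBBB
BBWBBB
YYYYBB
BBBYYB
BBBYRB
BBBBBB
BBBBBB
BBBBBB
After op 4 paint(6,0,B):
BBBBBB
BBBBBB
BBWBBB
YYYYBB
BBBYYB
BBBYRB
BBBBBB
BBBBBB
BBBBBB
After op 5 fill(5,4,K) [1 cells changed]:
BBBBBB
BBBBBB
BBWBBB
YYYYBB
BBBYYB
BBBYKB
BBBBBB
BBBBBB
BBBBBB

Answer: 1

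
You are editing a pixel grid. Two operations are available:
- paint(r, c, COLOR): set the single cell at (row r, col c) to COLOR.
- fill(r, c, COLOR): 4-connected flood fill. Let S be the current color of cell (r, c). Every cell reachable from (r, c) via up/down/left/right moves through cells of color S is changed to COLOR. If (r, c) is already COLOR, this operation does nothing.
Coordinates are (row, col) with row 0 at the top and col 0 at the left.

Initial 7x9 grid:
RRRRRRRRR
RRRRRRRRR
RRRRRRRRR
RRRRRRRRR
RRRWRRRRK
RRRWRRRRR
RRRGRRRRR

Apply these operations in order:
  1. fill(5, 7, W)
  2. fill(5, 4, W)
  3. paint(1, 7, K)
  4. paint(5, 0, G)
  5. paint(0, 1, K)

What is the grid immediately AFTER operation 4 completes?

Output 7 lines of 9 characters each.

After op 1 fill(5,7,W) [59 cells changed]:
WWWWWWWWW
WWWWWWWWW
WWWWWWWWW
WWWWWWWWW
WWWWWWWWK
WWWWWWWWW
WWWGWWWWW
After op 2 fill(5,4,W) [0 cells changed]:
WWWWWWWWW
WWWWWWWWW
WWWWWWWWW
WWWWWWWWW
WWWWWWWWK
WWWWWWWWW
WWWGWWWWW
After op 3 paint(1,7,K):
WWWWWWWWW
WWWWWWWKW
WWWWWWWWW
WWWWWWWWW
WWWWWWWWK
WWWWWWWWW
WWWGWWWWW
After op 4 paint(5,0,G):
WWWWWWWWW
WWWWWWWKW
WWWWWWWWW
WWWWWWWWW
WWWWWWWWK
GWWWWWWWW
WWWGWWWWW

Answer: WWWWWWWWW
WWWWWWWKW
WWWWWWWWW
WWWWWWWWW
WWWWWWWWK
GWWWWWWWW
WWWGWWWWW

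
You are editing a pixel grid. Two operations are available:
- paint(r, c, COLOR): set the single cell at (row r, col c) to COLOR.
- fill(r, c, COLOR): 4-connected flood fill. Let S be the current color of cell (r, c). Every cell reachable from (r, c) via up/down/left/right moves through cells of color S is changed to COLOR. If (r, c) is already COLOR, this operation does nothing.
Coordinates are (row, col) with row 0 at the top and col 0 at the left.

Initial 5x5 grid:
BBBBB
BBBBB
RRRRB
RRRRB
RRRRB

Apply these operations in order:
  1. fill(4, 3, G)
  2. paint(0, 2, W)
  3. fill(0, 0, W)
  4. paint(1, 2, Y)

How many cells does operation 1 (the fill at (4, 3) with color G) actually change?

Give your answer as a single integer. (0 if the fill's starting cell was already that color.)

Answer: 12

Derivation:
After op 1 fill(4,3,G) [12 cells changed]:
BBBBB
BBBBB
GGGGB
GGGGB
GGGGB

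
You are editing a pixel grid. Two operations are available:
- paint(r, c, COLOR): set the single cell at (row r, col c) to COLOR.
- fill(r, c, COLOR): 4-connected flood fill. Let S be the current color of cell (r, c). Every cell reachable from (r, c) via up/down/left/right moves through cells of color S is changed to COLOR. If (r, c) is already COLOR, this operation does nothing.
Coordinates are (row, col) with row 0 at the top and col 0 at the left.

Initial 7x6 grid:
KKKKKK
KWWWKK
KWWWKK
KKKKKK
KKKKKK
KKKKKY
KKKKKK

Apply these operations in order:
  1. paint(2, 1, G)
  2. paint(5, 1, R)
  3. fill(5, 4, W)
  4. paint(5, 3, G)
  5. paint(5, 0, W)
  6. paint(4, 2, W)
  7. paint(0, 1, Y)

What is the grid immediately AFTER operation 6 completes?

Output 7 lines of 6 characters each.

After op 1 paint(2,1,G):
KKKKKK
KWWWKK
KGWWKK
KKKKKK
KKKKKK
KKKKKY
KKKKKK
After op 2 paint(5,1,R):
KKKKKK
KWWWKK
KGWWKK
KKKKKK
KKKKKK
KRKKKY
KKKKKK
After op 3 fill(5,4,W) [34 cells changed]:
WWWWWW
WWWWWW
WGWWWW
WWWWWW
WWWWWW
WRWWWY
WWWWWW
After op 4 paint(5,3,G):
WWWWWW
WWWWWW
WGWWWW
WWWWWW
WWWWWW
WRWGWY
WWWWWW
After op 5 paint(5,0,W):
WWWWWW
WWWWWW
WGWWWW
WWWWWW
WWWWWW
WRWGWY
WWWWWW
After op 6 paint(4,2,W):
WWWWWW
WWWWWW
WGWWWW
WWWWWW
WWWWWW
WRWGWY
WWWWWW

Answer: WWWWWW
WWWWWW
WGWWWW
WWWWWW
WWWWWW
WRWGWY
WWWWWW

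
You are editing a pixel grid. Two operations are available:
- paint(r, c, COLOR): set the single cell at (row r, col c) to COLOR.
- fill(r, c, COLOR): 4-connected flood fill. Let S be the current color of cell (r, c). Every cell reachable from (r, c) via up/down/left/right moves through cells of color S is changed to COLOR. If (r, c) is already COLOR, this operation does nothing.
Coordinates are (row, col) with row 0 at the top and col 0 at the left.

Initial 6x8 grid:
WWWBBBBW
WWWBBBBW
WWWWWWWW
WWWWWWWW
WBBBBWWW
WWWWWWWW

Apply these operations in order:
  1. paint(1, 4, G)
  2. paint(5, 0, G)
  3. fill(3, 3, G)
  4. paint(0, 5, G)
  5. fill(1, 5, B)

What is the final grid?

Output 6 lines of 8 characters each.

Answer: GGGBBGBG
GGGBGBBG
GGGGGGGG
GGGGGGGG
GBBBBGGG
GGGGGGGG

Derivation:
After op 1 paint(1,4,G):
WWWBBBBW
WWWBGBBW
WWWWWWWW
WWWWWWWW
WBBBBWWW
WWWWWWWW
After op 2 paint(5,0,G):
WWWBBBBW
WWWBGBBW
WWWWWWWW
WWWWWWWW
WBBBBWWW
GWWWWWWW
After op 3 fill(3,3,G) [35 cells changed]:
GGGBBBBG
GGGBGBBG
GGGGGGGG
GGGGGGGG
GBBBBGGG
GGGGGGGG
After op 4 paint(0,5,G):
GGGBBGBG
GGGBGBBG
GGGGGGGG
GGGGGGGG
GBBBBGGG
GGGGGGGG
After op 5 fill(1,5,B) [0 cells changed]:
GGGBBGBG
GGGBGBBG
GGGGGGGG
GGGGGGGG
GBBBBGGG
GGGGGGGG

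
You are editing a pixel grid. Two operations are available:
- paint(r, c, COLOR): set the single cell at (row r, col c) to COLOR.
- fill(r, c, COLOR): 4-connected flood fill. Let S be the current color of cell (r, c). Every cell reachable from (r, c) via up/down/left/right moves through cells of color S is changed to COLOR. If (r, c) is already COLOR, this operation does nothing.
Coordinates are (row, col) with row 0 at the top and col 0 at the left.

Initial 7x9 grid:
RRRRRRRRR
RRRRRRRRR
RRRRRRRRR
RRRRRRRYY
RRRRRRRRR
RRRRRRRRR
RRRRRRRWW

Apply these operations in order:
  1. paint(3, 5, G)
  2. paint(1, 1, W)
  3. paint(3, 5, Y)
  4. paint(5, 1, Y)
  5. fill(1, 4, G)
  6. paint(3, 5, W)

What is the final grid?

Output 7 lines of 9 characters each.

Answer: GGGGGGGGG
GWGGGGGGG
GGGGGGGGG
GGGGGWGYY
GGGGGGGGG
GYGGGGGGG
GGGGGGGWW

Derivation:
After op 1 paint(3,5,G):
RRRRRRRRR
RRRRRRRRR
RRRRRRRRR
RRRRRGRYY
RRRRRRRRR
RRRRRRRRR
RRRRRRRWW
After op 2 paint(1,1,W):
RRRRRRRRR
RWRRRRRRR
RRRRRRRRR
RRRRRGRYY
RRRRRRRRR
RRRRRRRRR
RRRRRRRWW
After op 3 paint(3,5,Y):
RRRRRRRRR
RWRRRRRRR
RRRRRRRRR
RRRRRYRYY
RRRRRRRRR
RRRRRRRRR
RRRRRRRWW
After op 4 paint(5,1,Y):
RRRRRRRRR
RWRRRRRRR
RRRRRRRRR
RRRRRYRYY
RRRRRRRRR
RYRRRRRRR
RRRRRRRWW
After op 5 fill(1,4,G) [56 cells changed]:
GGGGGGGGG
GWGGGGGGG
GGGGGGGGG
GGGGGYGYY
GGGGGGGGG
GYGGGGGGG
GGGGGGGWW
After op 6 paint(3,5,W):
GGGGGGGGG
GWGGGGGGG
GGGGGGGGG
GGGGGWGYY
GGGGGGGGG
GYGGGGGGG
GGGGGGGWW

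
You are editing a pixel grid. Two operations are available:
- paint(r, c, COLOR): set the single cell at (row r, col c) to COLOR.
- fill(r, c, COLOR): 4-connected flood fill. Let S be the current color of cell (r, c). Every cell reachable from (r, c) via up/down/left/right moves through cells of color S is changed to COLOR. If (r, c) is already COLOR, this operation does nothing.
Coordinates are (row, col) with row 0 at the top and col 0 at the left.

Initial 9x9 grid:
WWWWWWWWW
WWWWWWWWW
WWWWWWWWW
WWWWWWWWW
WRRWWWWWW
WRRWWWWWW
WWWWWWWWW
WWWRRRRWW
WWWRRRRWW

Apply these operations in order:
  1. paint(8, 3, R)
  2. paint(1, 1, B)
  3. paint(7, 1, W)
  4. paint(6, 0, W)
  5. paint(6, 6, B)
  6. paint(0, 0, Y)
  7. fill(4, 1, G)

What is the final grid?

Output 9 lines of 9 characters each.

After op 1 paint(8,3,R):
WWWWWWWWW
WWWWWWWWW
WWWWWWWWW
WWWWWWWWW
WRRWWWWWW
WRRWWWWWW
WWWWWWWWW
WWWRRRRWW
WWWRRRRWW
After op 2 paint(1,1,B):
WWWWWWWWW
WBWWWWWWW
WWWWWWWWW
WWWWWWWWW
WRRWWWWWW
WRRWWWWWW
WWWWWWWWW
WWWRRRRWW
WWWRRRRWW
After op 3 paint(7,1,W):
WWWWWWWWW
WBWWWWWWW
WWWWWWWWW
WWWWWWWWW
WRRWWWWWW
WRRWWWWWW
WWWWWWWWW
WWWRRRRWW
WWWRRRRWW
After op 4 paint(6,0,W):
WWWWWWWWW
WBWWWWWWW
WWWWWWWWW
WWWWWWWWW
WRRWWWWWW
WRRWWWWWW
WWWWWWWWW
WWWRRRRWW
WWWRRRRWW
After op 5 paint(6,6,B):
WWWWWWWWW
WBWWWWWWW
WWWWWWWWW
WWWWWWWWW
WRRWWWWWW
WRRWWWWWW
WWWWWWBWW
WWWRRRRWW
WWWRRRRWW
After op 6 paint(0,0,Y):
YWWWWWWWW
WBWWWWWWW
WWWWWWWWW
WWWWWWWWW
WRRWWWWWW
WRRWWWWWW
WWWWWWBWW
WWWRRRRWW
WWWRRRRWW
After op 7 fill(4,1,G) [4 cells changed]:
YWWWWWWWW
WBWWWWWWW
WWWWWWWWW
WWWWWWWWW
WGGWWWWWW
WGGWWWWWW
WWWWWWBWW
WWWRRRRWW
WWWRRRRWW

Answer: YWWWWWWWW
WBWWWWWWW
WWWWWWWWW
WWWWWWWWW
WGGWWWWWW
WGGWWWWWW
WWWWWWBWW
WWWRRRRWW
WWWRRRRWW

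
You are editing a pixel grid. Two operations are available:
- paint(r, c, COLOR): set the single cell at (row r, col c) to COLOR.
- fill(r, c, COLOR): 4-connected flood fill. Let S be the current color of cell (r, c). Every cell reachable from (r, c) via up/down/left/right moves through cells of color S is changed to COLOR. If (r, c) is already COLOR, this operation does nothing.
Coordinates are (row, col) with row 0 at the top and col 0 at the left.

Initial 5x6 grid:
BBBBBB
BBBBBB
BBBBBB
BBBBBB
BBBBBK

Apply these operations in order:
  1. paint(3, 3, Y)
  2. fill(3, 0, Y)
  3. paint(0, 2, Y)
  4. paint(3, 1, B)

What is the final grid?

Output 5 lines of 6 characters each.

Answer: YYYYYY
YYYYYY
YYYYYY
YBYYYY
YYYYYK

Derivation:
After op 1 paint(3,3,Y):
BBBBBB
BBBBBB
BBBBBB
BBBYBB
BBBBBK
After op 2 fill(3,0,Y) [28 cells changed]:
YYYYYY
YYYYYY
YYYYYY
YYYYYY
YYYYYK
After op 3 paint(0,2,Y):
YYYYYY
YYYYYY
YYYYYY
YYYYYY
YYYYYK
After op 4 paint(3,1,B):
YYYYYY
YYYYYY
YYYYYY
YBYYYY
YYYYYK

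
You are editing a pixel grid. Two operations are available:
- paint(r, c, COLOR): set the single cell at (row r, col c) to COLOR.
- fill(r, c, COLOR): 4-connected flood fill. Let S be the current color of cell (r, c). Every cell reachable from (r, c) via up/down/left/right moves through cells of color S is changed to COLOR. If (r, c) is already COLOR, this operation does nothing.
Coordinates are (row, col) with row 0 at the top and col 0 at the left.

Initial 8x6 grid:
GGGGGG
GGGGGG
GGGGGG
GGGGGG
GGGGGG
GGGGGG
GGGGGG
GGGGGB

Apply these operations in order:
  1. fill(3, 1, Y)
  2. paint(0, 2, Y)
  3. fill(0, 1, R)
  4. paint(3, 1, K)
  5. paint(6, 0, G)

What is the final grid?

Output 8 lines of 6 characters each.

After op 1 fill(3,1,Y) [47 cells changed]:
YYYYYY
YYYYYY
YYYYYY
YYYYYY
YYYYYY
YYYYYY
YYYYYY
YYYYYB
After op 2 paint(0,2,Y):
YYYYYY
YYYYYY
YYYYYY
YYYYYY
YYYYYY
YYYYYY
YYYYYY
YYYYYB
After op 3 fill(0,1,R) [47 cells changed]:
RRRRRR
RRRRRR
RRRRRR
RRRRRR
RRRRRR
RRRRRR
RRRRRR
RRRRRB
After op 4 paint(3,1,K):
RRRRRR
RRRRRR
RRRRRR
RKRRRR
RRRRRR
RRRRRR
RRRRRR
RRRRRB
After op 5 paint(6,0,G):
RRRRRR
RRRRRR
RRRRRR
RKRRRR
RRRRRR
RRRRRR
GRRRRR
RRRRRB

Answer: RRRRRR
RRRRRR
RRRRRR
RKRRRR
RRRRRR
RRRRRR
GRRRRR
RRRRRB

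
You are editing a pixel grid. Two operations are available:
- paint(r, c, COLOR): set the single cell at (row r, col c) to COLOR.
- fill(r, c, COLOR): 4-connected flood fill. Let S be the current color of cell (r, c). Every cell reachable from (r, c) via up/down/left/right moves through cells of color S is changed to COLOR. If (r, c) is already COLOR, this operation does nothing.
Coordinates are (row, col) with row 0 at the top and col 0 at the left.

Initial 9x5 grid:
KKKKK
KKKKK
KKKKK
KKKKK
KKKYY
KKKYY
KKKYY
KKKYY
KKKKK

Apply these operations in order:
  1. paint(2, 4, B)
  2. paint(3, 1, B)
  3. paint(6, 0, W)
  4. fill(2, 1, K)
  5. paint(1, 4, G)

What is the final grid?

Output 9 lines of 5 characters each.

After op 1 paint(2,4,B):
KKKKK
KKKKK
KKKKB
KKKKK
KKKYY
KKKYY
KKKYY
KKKYY
KKKKK
After op 2 paint(3,1,B):
KKKKK
KKKKK
KKKKB
KBKKK
KKKYY
KKKYY
KKKYY
KKKYY
KKKKK
After op 3 paint(6,0,W):
KKKKK
KKKKK
KKKKB
KBKKK
KKKYY
KKKYY
WKKYY
KKKYY
KKKKK
After op 4 fill(2,1,K) [0 cells changed]:
KKKKK
KKKKK
KKKKB
KBKKK
KKKYY
KKKYY
WKKYY
KKKYY
KKKKK
After op 5 paint(1,4,G):
KKKKK
KKKKG
KKKKB
KBKKK
KKKYY
KKKYY
WKKYY
KKKYY
KKKKK

Answer: KKKKK
KKKKG
KKKKB
KBKKK
KKKYY
KKKYY
WKKYY
KKKYY
KKKKK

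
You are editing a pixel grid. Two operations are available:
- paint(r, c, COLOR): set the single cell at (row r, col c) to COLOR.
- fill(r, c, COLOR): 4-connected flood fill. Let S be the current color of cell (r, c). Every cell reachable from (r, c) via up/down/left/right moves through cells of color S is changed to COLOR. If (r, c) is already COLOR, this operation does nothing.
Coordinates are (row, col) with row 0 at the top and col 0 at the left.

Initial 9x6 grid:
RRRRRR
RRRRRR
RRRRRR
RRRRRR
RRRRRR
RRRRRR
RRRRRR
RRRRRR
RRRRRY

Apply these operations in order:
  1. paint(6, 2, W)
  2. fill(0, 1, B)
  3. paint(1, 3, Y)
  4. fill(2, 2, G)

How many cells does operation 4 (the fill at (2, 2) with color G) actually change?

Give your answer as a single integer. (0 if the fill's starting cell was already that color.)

After op 1 paint(6,2,W):
RRRRRR
RRRRRR
RRRRRR
RRRRRR
RRRRRR
RRRRRR
RRWRRR
RRRRRR
RRRRRY
After op 2 fill(0,1,B) [52 cells changed]:
BBBBBB
BBBBBB
BBBBBB
BBBBBB
BBBBBB
BBBBBB
BBWBBB
BBBBBB
BBBBBY
After op 3 paint(1,3,Y):
BBBBBB
BBBYBB
BBBBBB
BBBBBB
BBBBBB
BBBBBB
BBWBBB
BBBBBB
BBBBBY
After op 4 fill(2,2,G) [51 cells changed]:
GGGGGG
GGGYGG
GGGGGG
GGGGGG
GGGGGG
GGGGGG
GGWGGG
GGGGGG
GGGGGY

Answer: 51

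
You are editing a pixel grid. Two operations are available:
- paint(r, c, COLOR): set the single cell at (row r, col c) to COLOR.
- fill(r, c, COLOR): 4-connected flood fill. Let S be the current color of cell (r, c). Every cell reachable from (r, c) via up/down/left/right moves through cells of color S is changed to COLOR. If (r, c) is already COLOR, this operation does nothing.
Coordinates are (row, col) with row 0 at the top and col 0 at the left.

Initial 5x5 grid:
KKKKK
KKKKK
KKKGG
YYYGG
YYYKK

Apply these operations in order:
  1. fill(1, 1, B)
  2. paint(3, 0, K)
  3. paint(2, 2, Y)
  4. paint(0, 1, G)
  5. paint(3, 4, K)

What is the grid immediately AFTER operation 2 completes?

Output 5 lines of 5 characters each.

Answer: BBBBB
BBBBB
BBBGG
KYYGG
YYYKK

Derivation:
After op 1 fill(1,1,B) [13 cells changed]:
BBBBB
BBBBB
BBBGG
YYYGG
YYYKK
After op 2 paint(3,0,K):
BBBBB
BBBBB
BBBGG
KYYGG
YYYKK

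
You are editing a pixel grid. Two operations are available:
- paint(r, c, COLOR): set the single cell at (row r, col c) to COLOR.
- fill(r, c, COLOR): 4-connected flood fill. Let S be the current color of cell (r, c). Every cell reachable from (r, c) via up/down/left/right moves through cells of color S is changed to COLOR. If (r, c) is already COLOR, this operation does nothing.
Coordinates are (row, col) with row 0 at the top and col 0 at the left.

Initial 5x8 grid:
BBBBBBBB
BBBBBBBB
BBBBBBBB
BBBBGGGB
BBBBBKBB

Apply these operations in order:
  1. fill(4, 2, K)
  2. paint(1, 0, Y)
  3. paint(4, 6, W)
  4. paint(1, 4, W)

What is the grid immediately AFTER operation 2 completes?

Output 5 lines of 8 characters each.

Answer: KKKKKKKK
YKKKKKKK
KKKKKKKK
KKKKGGGK
KKKKKKKK

Derivation:
After op 1 fill(4,2,K) [36 cells changed]:
KKKKKKKK
KKKKKKKK
KKKKKKKK
KKKKGGGK
KKKKKKKK
After op 2 paint(1,0,Y):
KKKKKKKK
YKKKKKKK
KKKKKKKK
KKKKGGGK
KKKKKKKK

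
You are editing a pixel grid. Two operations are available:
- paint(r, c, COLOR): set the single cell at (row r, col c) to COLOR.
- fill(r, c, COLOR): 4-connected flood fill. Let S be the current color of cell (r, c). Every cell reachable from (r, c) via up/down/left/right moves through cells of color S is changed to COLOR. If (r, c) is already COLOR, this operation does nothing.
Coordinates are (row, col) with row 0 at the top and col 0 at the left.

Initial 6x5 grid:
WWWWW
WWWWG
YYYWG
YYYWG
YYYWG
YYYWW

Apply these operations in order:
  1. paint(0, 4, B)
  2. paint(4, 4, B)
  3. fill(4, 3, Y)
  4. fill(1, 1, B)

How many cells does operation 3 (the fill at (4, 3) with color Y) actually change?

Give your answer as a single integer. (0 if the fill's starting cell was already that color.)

After op 1 paint(0,4,B):
WWWWB
WWWWG
YYYWG
YYYWG
YYYWG
YYYWW
After op 2 paint(4,4,B):
WWWWB
WWWWG
YYYWG
YYYWG
YYYWB
YYYWW
After op 3 fill(4,3,Y) [13 cells changed]:
YYYYB
YYYYG
YYYYG
YYYYG
YYYYB
YYYYY

Answer: 13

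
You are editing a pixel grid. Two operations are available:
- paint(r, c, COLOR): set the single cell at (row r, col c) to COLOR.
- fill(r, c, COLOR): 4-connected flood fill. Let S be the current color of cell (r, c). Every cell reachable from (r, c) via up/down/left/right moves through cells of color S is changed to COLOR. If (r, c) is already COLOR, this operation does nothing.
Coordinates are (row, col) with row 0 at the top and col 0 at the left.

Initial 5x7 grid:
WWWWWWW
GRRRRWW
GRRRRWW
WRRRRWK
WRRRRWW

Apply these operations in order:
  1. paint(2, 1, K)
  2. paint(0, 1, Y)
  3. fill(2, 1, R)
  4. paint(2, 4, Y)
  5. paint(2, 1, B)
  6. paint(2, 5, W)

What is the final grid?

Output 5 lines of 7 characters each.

After op 1 paint(2,1,K):
WWWWWWW
GRRRRWW
GKRRRWW
WRRRRWK
WRRRRWW
After op 2 paint(0,1,Y):
WYWWWWW
GRRRRWW
GKRRRWW
WRRRRWK
WRRRRWW
After op 3 fill(2,1,R) [1 cells changed]:
WYWWWWW
GRRRRWW
GRRRRWW
WRRRRWK
WRRRRWW
After op 4 paint(2,4,Y):
WYWWWWW
GRRRRWW
GRRRYWW
WRRRRWK
WRRRRWW
After op 5 paint(2,1,B):
WYWWWWW
GRRRRWW
GBRRYWW
WRRRRWK
WRRRRWW
After op 6 paint(2,5,W):
WYWWWWW
GRRRRWW
GBRRYWW
WRRRRWK
WRRRRWW

Answer: WYWWWWW
GRRRRWW
GBRRYWW
WRRRRWK
WRRRRWW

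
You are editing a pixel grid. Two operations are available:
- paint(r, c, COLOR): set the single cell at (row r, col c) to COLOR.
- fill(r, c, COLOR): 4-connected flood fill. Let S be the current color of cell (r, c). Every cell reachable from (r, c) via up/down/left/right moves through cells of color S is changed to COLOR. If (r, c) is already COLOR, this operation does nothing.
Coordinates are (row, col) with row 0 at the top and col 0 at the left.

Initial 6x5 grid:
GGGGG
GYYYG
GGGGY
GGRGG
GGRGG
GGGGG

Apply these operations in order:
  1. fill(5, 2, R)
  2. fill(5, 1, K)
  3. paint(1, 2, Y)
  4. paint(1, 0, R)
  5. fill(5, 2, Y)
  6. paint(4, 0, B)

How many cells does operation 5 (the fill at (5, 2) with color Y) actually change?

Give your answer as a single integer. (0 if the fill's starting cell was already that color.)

Answer: 19

Derivation:
After op 1 fill(5,2,R) [24 cells changed]:
RRRRR
RYYYR
RRRRY
RRRRR
RRRRR
RRRRR
After op 2 fill(5,1,K) [26 cells changed]:
KKKKK
KYYYK
KKKKY
KKKKK
KKKKK
KKKKK
After op 3 paint(1,2,Y):
KKKKK
KYYYK
KKKKY
KKKKK
KKKKK
KKKKK
After op 4 paint(1,0,R):
KKKKK
RYYYK
KKKKY
KKKKK
KKKKK
KKKKK
After op 5 fill(5,2,Y) [19 cells changed]:
KKKKK
RYYYK
YYYYY
YYYYY
YYYYY
YYYYY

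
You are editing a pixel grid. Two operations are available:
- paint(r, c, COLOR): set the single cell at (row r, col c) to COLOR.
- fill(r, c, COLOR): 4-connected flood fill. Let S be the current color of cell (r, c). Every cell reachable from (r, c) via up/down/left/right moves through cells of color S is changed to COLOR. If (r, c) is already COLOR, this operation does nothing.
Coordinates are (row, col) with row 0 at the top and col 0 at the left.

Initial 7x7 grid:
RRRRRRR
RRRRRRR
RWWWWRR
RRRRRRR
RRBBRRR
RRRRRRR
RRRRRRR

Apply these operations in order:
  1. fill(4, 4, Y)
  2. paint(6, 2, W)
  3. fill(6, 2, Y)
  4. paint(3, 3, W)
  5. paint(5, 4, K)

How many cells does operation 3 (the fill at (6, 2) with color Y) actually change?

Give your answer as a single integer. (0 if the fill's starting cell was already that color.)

After op 1 fill(4,4,Y) [43 cells changed]:
YYYYYYY
YYYYYYY
YWWWWYY
YYYYYYY
YYBBYYY
YYYYYYY
YYYYYYY
After op 2 paint(6,2,W):
YYYYYYY
YYYYYYY
YWWWWYY
YYYYYYY
YYBBYYY
YYYYYYY
YYWYYYY
After op 3 fill(6,2,Y) [1 cells changed]:
YYYYYYY
YYYYYYY
YWWWWYY
YYYYYYY
YYBBYYY
YYYYYYY
YYYYYYY

Answer: 1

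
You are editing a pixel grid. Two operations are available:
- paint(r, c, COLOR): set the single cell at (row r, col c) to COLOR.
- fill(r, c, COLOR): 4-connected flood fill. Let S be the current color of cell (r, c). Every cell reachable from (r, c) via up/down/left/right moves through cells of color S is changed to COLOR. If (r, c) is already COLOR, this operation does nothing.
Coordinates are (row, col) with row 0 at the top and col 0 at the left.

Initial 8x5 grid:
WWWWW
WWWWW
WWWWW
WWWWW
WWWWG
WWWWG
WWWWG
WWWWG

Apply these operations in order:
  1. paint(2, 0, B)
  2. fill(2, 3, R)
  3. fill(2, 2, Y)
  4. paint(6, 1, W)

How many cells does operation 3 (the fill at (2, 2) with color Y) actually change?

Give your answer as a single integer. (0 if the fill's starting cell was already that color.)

Answer: 35

Derivation:
After op 1 paint(2,0,B):
WWWWW
WWWWW
BWWWW
WWWWW
WWWWG
WWWWG
WWWWG
WWWWG
After op 2 fill(2,3,R) [35 cells changed]:
RRRRR
RRRRR
BRRRR
RRRRR
RRRRG
RRRRG
RRRRG
RRRRG
After op 3 fill(2,2,Y) [35 cells changed]:
YYYYY
YYYYY
BYYYY
YYYYY
YYYYG
YYYYG
YYYYG
YYYYG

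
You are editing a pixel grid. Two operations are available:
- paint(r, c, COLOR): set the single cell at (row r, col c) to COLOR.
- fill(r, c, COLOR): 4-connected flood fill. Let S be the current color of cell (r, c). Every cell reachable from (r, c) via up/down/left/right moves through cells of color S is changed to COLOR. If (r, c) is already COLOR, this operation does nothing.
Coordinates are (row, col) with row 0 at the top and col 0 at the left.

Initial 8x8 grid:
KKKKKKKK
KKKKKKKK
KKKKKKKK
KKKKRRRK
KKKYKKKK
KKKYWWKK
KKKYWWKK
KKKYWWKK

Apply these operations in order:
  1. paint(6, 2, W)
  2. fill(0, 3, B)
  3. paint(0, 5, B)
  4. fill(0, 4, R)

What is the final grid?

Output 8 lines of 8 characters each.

After op 1 paint(6,2,W):
KKKKKKKK
KKKKKKKK
KKKKKKKK
KKKKRRRK
KKKYKKKK
KKKYWWKK
KKWYWWKK
KKKYWWKK
After op 2 fill(0,3,B) [50 cells changed]:
BBBBBBBB
BBBBBBBB
BBBBBBBB
BBBBRRRB
BBBYBBBB
BBBYWWBB
BBWYWWBB
BBBYWWBB
After op 3 paint(0,5,B):
BBBBBBBB
BBBBBBBB
BBBBBBBB
BBBBRRRB
BBBYBBBB
BBBYWWBB
BBWYWWBB
BBBYWWBB
After op 4 fill(0,4,R) [50 cells changed]:
RRRRRRRR
RRRRRRRR
RRRRRRRR
RRRRRRRR
RRRYRRRR
RRRYWWRR
RRWYWWRR
RRRYWWRR

Answer: RRRRRRRR
RRRRRRRR
RRRRRRRR
RRRRRRRR
RRRYRRRR
RRRYWWRR
RRWYWWRR
RRRYWWRR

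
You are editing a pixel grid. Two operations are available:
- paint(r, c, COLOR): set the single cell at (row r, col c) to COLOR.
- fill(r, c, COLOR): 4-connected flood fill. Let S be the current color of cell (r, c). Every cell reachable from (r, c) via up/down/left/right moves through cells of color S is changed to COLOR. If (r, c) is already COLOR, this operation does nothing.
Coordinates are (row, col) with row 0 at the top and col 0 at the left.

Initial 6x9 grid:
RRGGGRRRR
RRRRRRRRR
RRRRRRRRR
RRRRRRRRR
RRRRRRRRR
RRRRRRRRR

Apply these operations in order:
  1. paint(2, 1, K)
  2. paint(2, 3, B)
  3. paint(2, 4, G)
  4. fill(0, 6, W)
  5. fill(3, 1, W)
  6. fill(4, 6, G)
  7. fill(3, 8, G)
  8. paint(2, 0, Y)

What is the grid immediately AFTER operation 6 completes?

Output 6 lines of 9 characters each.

Answer: GGGGGGGGG
GGGGGGGGG
GKGBGGGGG
GGGGGGGGG
GGGGGGGGG
GGGGGGGGG

Derivation:
After op 1 paint(2,1,K):
RRGGGRRRR
RRRRRRRRR
RKRRRRRRR
RRRRRRRRR
RRRRRRRRR
RRRRRRRRR
After op 2 paint(2,3,B):
RRGGGRRRR
RRRRRRRRR
RKRBRRRRR
RRRRRRRRR
RRRRRRRRR
RRRRRRRRR
After op 3 paint(2,4,G):
RRGGGRRRR
RRRRRRRRR
RKRBGRRRR
RRRRRRRRR
RRRRRRRRR
RRRRRRRRR
After op 4 fill(0,6,W) [48 cells changed]:
WWGGGWWWW
WWWWWWWWW
WKWBGWWWW
WWWWWWWWW
WWWWWWWWW
WWWWWWWWW
After op 5 fill(3,1,W) [0 cells changed]:
WWGGGWWWW
WWWWWWWWW
WKWBGWWWW
WWWWWWWWW
WWWWWWWWW
WWWWWWWWW
After op 6 fill(4,6,G) [48 cells changed]:
GGGGGGGGG
GGGGGGGGG
GKGBGGGGG
GGGGGGGGG
GGGGGGGGG
GGGGGGGGG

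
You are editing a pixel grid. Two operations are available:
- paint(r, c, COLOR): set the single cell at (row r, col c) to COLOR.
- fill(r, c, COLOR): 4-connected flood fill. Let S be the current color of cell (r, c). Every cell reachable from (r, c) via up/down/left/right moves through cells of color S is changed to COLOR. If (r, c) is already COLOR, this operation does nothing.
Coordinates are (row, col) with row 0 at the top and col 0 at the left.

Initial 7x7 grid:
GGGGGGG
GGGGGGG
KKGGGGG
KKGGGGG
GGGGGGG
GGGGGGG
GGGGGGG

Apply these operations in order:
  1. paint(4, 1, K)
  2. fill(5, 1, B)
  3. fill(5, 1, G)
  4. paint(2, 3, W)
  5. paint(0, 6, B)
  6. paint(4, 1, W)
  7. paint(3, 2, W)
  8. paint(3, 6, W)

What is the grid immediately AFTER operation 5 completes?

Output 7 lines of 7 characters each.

After op 1 paint(4,1,K):
GGGGGGG
GGGGGGG
KKGGGGG
KKGGGGG
GKGGGGG
GGGGGGG
GGGGGGG
After op 2 fill(5,1,B) [44 cells changed]:
BBBBBBB
BBBBBBB
KKBBBBB
KKBBBBB
BKBBBBB
BBBBBBB
BBBBBBB
After op 3 fill(5,1,G) [44 cells changed]:
GGGGGGG
GGGGGGG
KKGGGGG
KKGGGGG
GKGGGGG
GGGGGGG
GGGGGGG
After op 4 paint(2,3,W):
GGGGGGG
GGGGGGG
KKGWGGG
KKGGGGG
GKGGGGG
GGGGGGG
GGGGGGG
After op 5 paint(0,6,B):
GGGGGGB
GGGGGGG
KKGWGGG
KKGGGGG
GKGGGGG
GGGGGGG
GGGGGGG

Answer: GGGGGGB
GGGGGGG
KKGWGGG
KKGGGGG
GKGGGGG
GGGGGGG
GGGGGGG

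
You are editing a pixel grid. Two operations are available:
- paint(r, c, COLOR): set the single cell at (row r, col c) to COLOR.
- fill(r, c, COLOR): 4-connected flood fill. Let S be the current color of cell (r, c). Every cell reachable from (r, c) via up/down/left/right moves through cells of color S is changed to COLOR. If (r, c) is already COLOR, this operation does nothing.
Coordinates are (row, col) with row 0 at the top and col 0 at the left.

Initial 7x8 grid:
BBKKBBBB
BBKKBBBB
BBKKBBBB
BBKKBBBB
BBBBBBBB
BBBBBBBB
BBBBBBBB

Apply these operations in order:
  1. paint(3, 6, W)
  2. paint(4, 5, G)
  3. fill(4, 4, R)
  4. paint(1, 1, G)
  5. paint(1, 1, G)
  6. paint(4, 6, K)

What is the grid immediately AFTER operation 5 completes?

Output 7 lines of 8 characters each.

After op 1 paint(3,6,W):
BBKKBBBB
BBKKBBBB
BBKKBBBB
BBKKBBWB
BBBBBBBB
BBBBBBBB
BBBBBBBB
After op 2 paint(4,5,G):
BBKKBBBB
BBKKBBBB
BBKKBBBB
BBKKBBWB
BBBBBGBB
BBBBBBBB
BBBBBBBB
After op 3 fill(4,4,R) [46 cells changed]:
RRKKRRRR
RRKKRRRR
RRKKRRRR
RRKKRRWR
RRRRRGRR
RRRRRRRR
RRRRRRRR
After op 4 paint(1,1,G):
RRKKRRRR
RGKKRRRR
RRKKRRRR
RRKKRRWR
RRRRRGRR
RRRRRRRR
RRRRRRRR
After op 5 paint(1,1,G):
RRKKRRRR
RGKKRRRR
RRKKRRRR
RRKKRRWR
RRRRRGRR
RRRRRRRR
RRRRRRRR

Answer: RRKKRRRR
RGKKRRRR
RRKKRRRR
RRKKRRWR
RRRRRGRR
RRRRRRRR
RRRRRRRR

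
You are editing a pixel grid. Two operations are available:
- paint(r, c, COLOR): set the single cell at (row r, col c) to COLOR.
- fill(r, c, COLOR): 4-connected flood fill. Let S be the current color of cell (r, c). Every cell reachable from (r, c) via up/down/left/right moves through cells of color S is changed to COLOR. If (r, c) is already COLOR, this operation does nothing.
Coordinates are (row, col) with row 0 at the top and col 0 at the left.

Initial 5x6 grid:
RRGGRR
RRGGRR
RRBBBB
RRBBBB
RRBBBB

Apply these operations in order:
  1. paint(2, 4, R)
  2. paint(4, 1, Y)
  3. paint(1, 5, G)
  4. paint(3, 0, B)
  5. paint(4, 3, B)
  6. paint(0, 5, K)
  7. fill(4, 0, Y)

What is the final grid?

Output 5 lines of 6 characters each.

After op 1 paint(2,4,R):
RRGGRR
RRGGRR
RRBBRB
RRBBBB
RRBBBB
After op 2 paint(4,1,Y):
RRGGRR
RRGGRR
RRBBRB
RRBBBB
RYBBBB
After op 3 paint(1,5,G):
RRGGRR
RRGGRG
RRBBRB
RRBBBB
RYBBBB
After op 4 paint(3,0,B):
RRGGRR
RRGGRG
RRBBRB
BRBBBB
RYBBBB
After op 5 paint(4,3,B):
RRGGRR
RRGGRG
RRBBRB
BRBBBB
RYBBBB
After op 6 paint(0,5,K):
RRGGRK
RRGGRG
RRBBRB
BRBBBB
RYBBBB
After op 7 fill(4,0,Y) [1 cells changed]:
RRGGRK
RRGGRG
RRBBRB
BRBBBB
YYBBBB

Answer: RRGGRK
RRGGRG
RRBBRB
BRBBBB
YYBBBB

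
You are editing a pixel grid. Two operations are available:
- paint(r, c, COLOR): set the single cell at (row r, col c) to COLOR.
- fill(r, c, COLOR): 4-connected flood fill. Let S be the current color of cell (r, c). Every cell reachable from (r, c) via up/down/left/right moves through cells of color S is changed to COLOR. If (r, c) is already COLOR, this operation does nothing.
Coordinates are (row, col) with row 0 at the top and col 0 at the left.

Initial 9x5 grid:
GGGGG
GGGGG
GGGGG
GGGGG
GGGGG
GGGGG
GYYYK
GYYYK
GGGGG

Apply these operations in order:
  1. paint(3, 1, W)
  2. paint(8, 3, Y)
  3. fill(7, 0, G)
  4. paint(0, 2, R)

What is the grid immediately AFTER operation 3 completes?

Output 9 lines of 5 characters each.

Answer: GGGGG
GGGGG
GGGGG
GWGGG
GGGGG
GGGGG
GYYYK
GYYYK
GGGYG

Derivation:
After op 1 paint(3,1,W):
GGGGG
GGGGG
GGGGG
GWGGG
GGGGG
GGGGG
GYYYK
GYYYK
GGGGG
After op 2 paint(8,3,Y):
GGGGG
GGGGG
GGGGG
GWGGG
GGGGG
GGGGG
GYYYK
GYYYK
GGGYG
After op 3 fill(7,0,G) [0 cells changed]:
GGGGG
GGGGG
GGGGG
GWGGG
GGGGG
GGGGG
GYYYK
GYYYK
GGGYG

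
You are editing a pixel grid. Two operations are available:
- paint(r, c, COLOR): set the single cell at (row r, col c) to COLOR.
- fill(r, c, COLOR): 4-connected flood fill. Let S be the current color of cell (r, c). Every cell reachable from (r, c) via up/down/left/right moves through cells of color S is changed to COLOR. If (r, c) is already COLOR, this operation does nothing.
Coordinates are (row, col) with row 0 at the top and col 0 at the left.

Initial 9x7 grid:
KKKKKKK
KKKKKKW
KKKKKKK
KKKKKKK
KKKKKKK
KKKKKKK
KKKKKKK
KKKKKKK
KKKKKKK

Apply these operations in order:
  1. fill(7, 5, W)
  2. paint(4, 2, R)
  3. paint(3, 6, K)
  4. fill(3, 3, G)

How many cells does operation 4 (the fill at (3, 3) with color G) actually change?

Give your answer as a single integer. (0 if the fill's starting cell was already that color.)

After op 1 fill(7,5,W) [62 cells changed]:
WWWWWWW
WWWWWWW
WWWWWWW
WWWWWWW
WWWWWWW
WWWWWWW
WWWWWWW
WWWWWWW
WWWWWWW
After op 2 paint(4,2,R):
WWWWWWW
WWWWWWW
WWWWWWW
WWWWWWW
WWRWWWW
WWWWWWW
WWWWWWW
WWWWWWW
WWWWWWW
After op 3 paint(3,6,K):
WWWWWWW
WWWWWWW
WWWWWWW
WWWWWWK
WWRWWWW
WWWWWWW
WWWWWWW
WWWWWWW
WWWWWWW
After op 4 fill(3,3,G) [61 cells changed]:
GGGGGGG
GGGGGGG
GGGGGGG
GGGGGGK
GGRGGGG
GGGGGGG
GGGGGGG
GGGGGGG
GGGGGGG

Answer: 61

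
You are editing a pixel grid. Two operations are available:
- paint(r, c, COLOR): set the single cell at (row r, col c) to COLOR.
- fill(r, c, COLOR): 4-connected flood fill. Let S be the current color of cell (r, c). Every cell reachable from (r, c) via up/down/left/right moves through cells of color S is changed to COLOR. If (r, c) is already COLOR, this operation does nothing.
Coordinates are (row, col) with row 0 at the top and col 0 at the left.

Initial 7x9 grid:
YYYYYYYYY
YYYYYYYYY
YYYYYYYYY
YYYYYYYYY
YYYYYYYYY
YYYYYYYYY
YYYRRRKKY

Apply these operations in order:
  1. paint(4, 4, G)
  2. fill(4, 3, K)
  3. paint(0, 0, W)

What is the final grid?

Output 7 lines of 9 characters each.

Answer: WKKKKKKKK
KKKKKKKKK
KKKKKKKKK
KKKKKKKKK
KKKKGKKKK
KKKKKKKKK
KKKRRRKKK

Derivation:
After op 1 paint(4,4,G):
YYYYYYYYY
YYYYYYYYY
YYYYYYYYY
YYYYYYYYY
YYYYGYYYY
YYYYYYYYY
YYYRRRKKY
After op 2 fill(4,3,K) [57 cells changed]:
KKKKKKKKK
KKKKKKKKK
KKKKKKKKK
KKKKKKKKK
KKKKGKKKK
KKKKKKKKK
KKKRRRKKK
After op 3 paint(0,0,W):
WKKKKKKKK
KKKKKKKKK
KKKKKKKKK
KKKKKKKKK
KKKKGKKKK
KKKKKKKKK
KKKRRRKKK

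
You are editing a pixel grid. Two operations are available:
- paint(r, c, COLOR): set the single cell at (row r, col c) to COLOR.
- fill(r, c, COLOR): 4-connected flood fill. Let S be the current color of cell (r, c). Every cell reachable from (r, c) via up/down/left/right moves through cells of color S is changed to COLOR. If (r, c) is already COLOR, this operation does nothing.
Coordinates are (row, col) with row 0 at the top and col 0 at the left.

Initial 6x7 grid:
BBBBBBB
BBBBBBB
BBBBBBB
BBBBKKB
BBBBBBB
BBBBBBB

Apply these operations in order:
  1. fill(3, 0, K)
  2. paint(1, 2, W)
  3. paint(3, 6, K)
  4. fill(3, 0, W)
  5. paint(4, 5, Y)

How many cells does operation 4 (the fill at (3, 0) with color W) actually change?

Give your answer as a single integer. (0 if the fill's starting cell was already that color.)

Answer: 41

Derivation:
After op 1 fill(3,0,K) [40 cells changed]:
KKKKKKK
KKKKKKK
KKKKKKK
KKKKKKK
KKKKKKK
KKKKKKK
After op 2 paint(1,2,W):
KKKKKKK
KKWKKKK
KKKKKKK
KKKKKKK
KKKKKKK
KKKKKKK
After op 3 paint(3,6,K):
KKKKKKK
KKWKKKK
KKKKKKK
KKKKKKK
KKKKKKK
KKKKKKK
After op 4 fill(3,0,W) [41 cells changed]:
WWWWWWW
WWWWWWW
WWWWWWW
WWWWWWW
WWWWWWW
WWWWWWW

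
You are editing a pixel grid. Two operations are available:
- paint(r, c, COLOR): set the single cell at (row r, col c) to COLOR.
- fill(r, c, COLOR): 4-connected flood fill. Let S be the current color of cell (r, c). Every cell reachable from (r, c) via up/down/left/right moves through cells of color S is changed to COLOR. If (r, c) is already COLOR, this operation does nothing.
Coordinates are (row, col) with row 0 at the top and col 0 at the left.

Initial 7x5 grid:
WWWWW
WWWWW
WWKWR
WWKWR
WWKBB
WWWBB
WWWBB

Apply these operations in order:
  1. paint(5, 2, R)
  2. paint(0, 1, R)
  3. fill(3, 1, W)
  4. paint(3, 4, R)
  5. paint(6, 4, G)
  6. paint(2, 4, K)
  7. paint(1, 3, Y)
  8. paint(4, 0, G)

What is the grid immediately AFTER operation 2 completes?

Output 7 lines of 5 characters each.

Answer: WRWWW
WWWWW
WWKWR
WWKWR
WWKBB
WWRBB
WWWBB

Derivation:
After op 1 paint(5,2,R):
WWWWW
WWWWW
WWKWR
WWKWR
WWKBB
WWRBB
WWWBB
After op 2 paint(0,1,R):
WRWWW
WWWWW
WWKWR
WWKWR
WWKBB
WWRBB
WWWBB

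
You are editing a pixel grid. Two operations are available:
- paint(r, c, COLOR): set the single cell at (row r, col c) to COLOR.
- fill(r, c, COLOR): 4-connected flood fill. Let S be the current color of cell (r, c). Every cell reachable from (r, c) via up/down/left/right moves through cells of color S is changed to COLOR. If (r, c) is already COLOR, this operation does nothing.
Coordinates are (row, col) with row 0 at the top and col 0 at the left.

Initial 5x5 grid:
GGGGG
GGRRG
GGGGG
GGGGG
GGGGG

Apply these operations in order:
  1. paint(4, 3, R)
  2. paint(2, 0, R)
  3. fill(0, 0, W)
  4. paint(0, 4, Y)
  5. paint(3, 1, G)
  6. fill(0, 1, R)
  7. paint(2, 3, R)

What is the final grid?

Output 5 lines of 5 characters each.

Answer: RRRRY
RRRRR
RRRRR
RGRRR
RRRRR

Derivation:
After op 1 paint(4,3,R):
GGGGG
GGRRG
GGGGG
GGGGG
GGGRG
After op 2 paint(2,0,R):
GGGGG
GGRRG
RGGGG
GGGGG
GGGRG
After op 3 fill(0,0,W) [21 cells changed]:
WWWWW
WWRRW
RWWWW
WWWWW
WWWRW
After op 4 paint(0,4,Y):
WWWWY
WWRRW
RWWWW
WWWWW
WWWRW
After op 5 paint(3,1,G):
WWWWY
WWRRW
RWWWW
WGWWW
WWWRW
After op 6 fill(0,1,R) [19 cells changed]:
RRRRY
RRRRR
RRRRR
RGRRR
RRRRR
After op 7 paint(2,3,R):
RRRRY
RRRRR
RRRRR
RGRRR
RRRRR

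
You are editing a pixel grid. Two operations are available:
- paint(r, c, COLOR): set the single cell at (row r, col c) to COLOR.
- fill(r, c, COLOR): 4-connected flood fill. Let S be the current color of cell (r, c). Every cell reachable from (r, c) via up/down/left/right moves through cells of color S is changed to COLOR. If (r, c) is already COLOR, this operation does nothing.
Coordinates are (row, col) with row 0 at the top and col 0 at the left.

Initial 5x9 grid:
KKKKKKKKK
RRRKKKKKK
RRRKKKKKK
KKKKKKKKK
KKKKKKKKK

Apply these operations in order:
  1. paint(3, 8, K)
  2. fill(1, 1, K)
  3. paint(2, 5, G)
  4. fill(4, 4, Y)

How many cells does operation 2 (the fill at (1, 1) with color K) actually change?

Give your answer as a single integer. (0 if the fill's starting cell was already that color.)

Answer: 6

Derivation:
After op 1 paint(3,8,K):
KKKKKKKKK
RRRKKKKKK
RRRKKKKKK
KKKKKKKKK
KKKKKKKKK
After op 2 fill(1,1,K) [6 cells changed]:
KKKKKKKKK
KKKKKKKKK
KKKKKKKKK
KKKKKKKKK
KKKKKKKKK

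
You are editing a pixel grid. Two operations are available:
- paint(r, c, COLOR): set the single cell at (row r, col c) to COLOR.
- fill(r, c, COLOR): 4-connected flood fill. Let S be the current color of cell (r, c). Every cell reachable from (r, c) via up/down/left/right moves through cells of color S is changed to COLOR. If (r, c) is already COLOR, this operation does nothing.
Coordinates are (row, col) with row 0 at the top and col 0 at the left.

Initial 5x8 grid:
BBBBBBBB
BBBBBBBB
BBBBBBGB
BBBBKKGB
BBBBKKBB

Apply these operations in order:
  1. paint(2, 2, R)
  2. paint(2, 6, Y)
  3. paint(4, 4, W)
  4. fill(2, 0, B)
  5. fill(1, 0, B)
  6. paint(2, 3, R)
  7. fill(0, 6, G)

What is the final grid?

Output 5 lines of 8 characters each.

After op 1 paint(2,2,R):
BBBBBBBB
BBBBBBBB
BBRBBBGB
BBBBKKGB
BBBBKKBB
After op 2 paint(2,6,Y):
BBBBBBBB
BBBBBBBB
BBRBBBYB
BBBBKKGB
BBBBKKBB
After op 3 paint(4,4,W):
BBBBBBBB
BBBBBBBB
BBRBBBYB
BBBBKKGB
BBBBWKBB
After op 4 fill(2,0,B) [0 cells changed]:
BBBBBBBB
BBBBBBBB
BBRBBBYB
BBBBKKGB
BBBBWKBB
After op 5 fill(1,0,B) [0 cells changed]:
BBBBBBBB
BBBBBBBB
BBRBBBYB
BBBBKKGB
BBBBWKBB
After op 6 paint(2,3,R):
BBBBBBBB
BBBBBBBB
BBRRBBYB
BBBBKKGB
BBBBWKBB
After op 7 fill(0,6,G) [32 cells changed]:
GGGGGGGG
GGGGGGGG
GGRRGGYG
GGGGKKGG
GGGGWKGG

Answer: GGGGGGGG
GGGGGGGG
GGRRGGYG
GGGGKKGG
GGGGWKGG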